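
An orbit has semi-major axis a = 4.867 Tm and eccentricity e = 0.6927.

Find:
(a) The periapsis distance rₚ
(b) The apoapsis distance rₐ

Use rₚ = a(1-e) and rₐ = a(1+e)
a = 4.867 Tm = 4.867 × 10^12 m
e = 0.6927:  1 − e = 0.3073,  1 + e = 1.6927
(a) rₚ = a(1 − e) = 4.867 × 10^12 m × 0.3073 = 1.49563 × 10^12 m ≈ 1.496 Tm
(b) rₐ = a(1 + e) = 4.867 × 10^12 m × 1.6927 = 8.23837 × 10^12 m ≈ 8.238 Tm

Final answer:
(a) rₚ = 1.496 Tm
(b) rₐ = 8.238 Tm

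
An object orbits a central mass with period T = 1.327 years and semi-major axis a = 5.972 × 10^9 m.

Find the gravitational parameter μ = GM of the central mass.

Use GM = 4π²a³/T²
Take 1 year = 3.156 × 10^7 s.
T = 1.327 years = 4.18801 × 10^7 s
a = 5.972 × 10^9 m
a³ = 2.1299 × 10^29 m³
T² = 1.75394 × 10^15 s²
GM = 4π² × (2.1299 × 10^29) / (1.75394 × 10^15) = 4.79406 × 10^15 m³/s²
GM ≈ 4.794 × 10^15 m³/s²

Final answer: GM = 4.794 × 10^15 m³/s²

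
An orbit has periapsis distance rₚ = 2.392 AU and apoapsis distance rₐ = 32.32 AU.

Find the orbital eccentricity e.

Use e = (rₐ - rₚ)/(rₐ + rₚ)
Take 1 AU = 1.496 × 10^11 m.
rₚ = 2.392 AU = 3.57843 × 10^11 m
rₐ = 32.32 AU = 4.83507 × 10^12 m
rₐ − rₚ = 4.47723 × 10^12 m
rₐ + rₚ = 5.19292 × 10^12 m
e = (rₐ − rₚ)/(rₐ + rₚ) = 0.86218

Final answer: e = 0.8622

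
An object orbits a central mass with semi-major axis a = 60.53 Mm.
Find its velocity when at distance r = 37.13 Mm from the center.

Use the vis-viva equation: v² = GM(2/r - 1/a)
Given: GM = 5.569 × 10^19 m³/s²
a = 60.53 Mm = 6.053 × 10^7 m
r = 37.13 Mm = 3.713 × 10^7 m
GM = 5.569 × 10^19 m³/s²
2/r − 1/a = 5.38648 × 10^-8 − 1.65207 × 10^-8 = 3.73441 × 10^-8 m⁻¹
v² = GM (2/r − 1/a) = 2.07969 × 10^12 m²/s²
v = 1.44211 × 10^6 m/s ≈ 1442 km/s

Final answer: 1442 km/s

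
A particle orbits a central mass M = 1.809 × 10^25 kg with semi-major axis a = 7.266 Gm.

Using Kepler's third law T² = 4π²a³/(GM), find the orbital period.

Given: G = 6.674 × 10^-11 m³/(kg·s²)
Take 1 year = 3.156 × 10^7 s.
M = 1.809 × 10^25 kg
GM = G × M = 6.674 × 10^-11 × 1.809 × 10^25 = 1.20733 × 10^15 m³/s²
a = 7.266 Gm = 7.266 × 10^9 m
a³ = 3.83607 × 10^29 m³
T = 2π √(a³/GM) = 2π √((3.83607 × 10^29) / (1.20733 × 10^15)) = 2π × 1.7825 × 10^7 s
T = 1.11998 × 10^8 s ≈ 3.549 years

Final answer: 3.549 years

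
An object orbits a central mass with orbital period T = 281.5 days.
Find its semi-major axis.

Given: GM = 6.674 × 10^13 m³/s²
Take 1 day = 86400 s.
T = 281.5 days = 2.43216 × 10^7 s
GM = 6.674 × 10^13 m³/s²
Kepler's third law: a³ = GM T² / (4π²)
T² = 5.9154 × 10^14 s²
a³ = (6.674 × 10^13) × (5.9154 × 10^14) / (4π²) = 1.00002 × 10^27 m³
a = (a³)^(1/3) = 1.00001 × 10^9 m ≈ 1 Gm

Final answer: 1 Gm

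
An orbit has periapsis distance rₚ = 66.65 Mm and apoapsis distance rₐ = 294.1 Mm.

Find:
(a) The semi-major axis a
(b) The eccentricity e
rₚ = 66.65 Mm = 6.665 × 10^7 m
rₐ = 294.1 Mm = 2.941 × 10^8 m
(a) a = (rₚ + rₐ)/2 = 1.80375 × 10^8 m ≈ 180.4 Mm
(b) e = (rₐ − rₚ)/(rₐ + rₚ) = (2.2745 × 10^8) / (3.6075 × 10^8) = 0.630492

Final answer:
(a) a = 180.4 Mm
(b) e = 0.6305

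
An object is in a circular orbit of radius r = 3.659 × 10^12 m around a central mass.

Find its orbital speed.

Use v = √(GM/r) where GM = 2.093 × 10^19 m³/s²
r = 3.659 × 10^12 m
GM = 2.093 × 10^19 m³/s²
GM/r = (2.093 × 10^19) / (3.659 × 10^12) = 5.72014 × 10^6 m²/s²
v = √(GM/r) = 2391.68 m/s ≈ 2.392 km/s

Final answer: 2.392 km/s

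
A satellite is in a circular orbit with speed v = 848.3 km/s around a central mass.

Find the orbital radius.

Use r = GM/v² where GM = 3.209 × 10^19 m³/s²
v = 848.3 km/s = 848300 m/s
GM = 3.209 × 10^19 m³/s²
v² = 7.19613 × 10^11 m²/s²
r = GM/v² = (3.209 × 10^19) / (7.19613 × 10^11) = 4.45934 × 10^7 m ≈ 4.459 × 10^7 m

Final answer: 4.459 × 10^7 m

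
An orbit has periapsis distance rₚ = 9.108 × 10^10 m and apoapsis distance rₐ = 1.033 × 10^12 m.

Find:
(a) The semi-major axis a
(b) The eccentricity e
rₚ = 9.108 × 10^10 m
rₐ = 1.033 × 10^12 m
(a) a = (rₚ + rₐ)/2 = 5.6204 × 10^11 m ≈ 5.62 × 10^11 m
(b) e = (rₐ − rₚ)/(rₐ + rₚ) = (9.4192 × 10^11) / (1.12408 × 10^12) = 0.837947

Final answer:
(a) a = 5.62 × 10^11 m
(b) e = 0.8379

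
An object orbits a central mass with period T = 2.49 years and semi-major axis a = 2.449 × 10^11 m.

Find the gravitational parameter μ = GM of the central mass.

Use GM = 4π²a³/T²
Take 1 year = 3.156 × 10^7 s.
T = 2.49 years = 7.85844 × 10^7 s
a = 2.449 × 10^11 m
a³ = 1.46881 × 10^34 m³
T² = 6.17551 × 10^15 s²
GM = 4π² × (1.46881 × 10^34) / (6.17551 × 10^15) = 9.38974 × 10^19 m³/s²
GM ≈ 9.39 × 10^19 m³/s²

Final answer: GM = 9.39 × 10^19 m³/s²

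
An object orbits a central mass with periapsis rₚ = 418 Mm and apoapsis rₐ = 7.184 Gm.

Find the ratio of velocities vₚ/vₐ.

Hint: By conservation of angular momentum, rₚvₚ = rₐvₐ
rₚ = 418 Mm = 4.18 × 10^8 m
rₐ = 7.184 Gm = 7.184 × 10^9 m
rₚvₚ = rₐvₐ  ⇒  vₚ/vₐ = rₐ/rₚ
vₚ/vₐ = (7.184 × 10^9) / (4.18 × 10^8) = 17.1866

Final answer: vₚ/vₐ = 17.19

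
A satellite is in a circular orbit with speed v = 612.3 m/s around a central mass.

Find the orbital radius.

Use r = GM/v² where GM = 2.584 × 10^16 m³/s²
v = 612.3 m/s
GM = 2.584 × 10^16 m³/s²
v² = 374911 m²/s²
r = GM/v² = (2.584 × 10^16) / 374911 = 6.8923 × 10^10 m ≈ 6.892 × 10^10 m

Final answer: 6.892 × 10^10 m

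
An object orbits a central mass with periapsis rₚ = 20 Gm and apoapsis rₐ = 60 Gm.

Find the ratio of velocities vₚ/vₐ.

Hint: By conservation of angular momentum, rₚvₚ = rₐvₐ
rₚ = 20 Gm = 2 × 10^10 m
rₐ = 60 Gm = 6 × 10^10 m
rₚvₚ = rₐvₐ  ⇒  vₚ/vₐ = rₐ/rₚ
vₚ/vₐ = (6 × 10^10) / (2 × 10^10) = 3

Final answer: vₚ/vₐ = 3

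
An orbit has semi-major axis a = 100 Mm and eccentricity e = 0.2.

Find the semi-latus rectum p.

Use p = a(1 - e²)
a = 100 Mm = 1 × 10^8 m
e = 0.2,  e² = 0.04,  1 − e² = 0.96
p = a(1 − e²) = 1 × 10^8 m × 0.96 = 9.6 × 10^7 m ≈ 96 Mm

Final answer: p = 96 Mm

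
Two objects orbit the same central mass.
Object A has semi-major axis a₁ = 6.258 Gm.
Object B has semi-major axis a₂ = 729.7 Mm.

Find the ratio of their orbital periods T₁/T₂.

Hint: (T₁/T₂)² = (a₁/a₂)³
a₁ = 6.258 Gm = 6.258 × 10^9 m
a₂ = 729.7 Mm = 7.297 × 10^8 m
a₁/a₂ = 8.57613
T₁/T₂ = (a₁/a₂)^(3/2) = (8.57613)^1.5 = 25.1152

Final answer: T₁/T₂ = 25.12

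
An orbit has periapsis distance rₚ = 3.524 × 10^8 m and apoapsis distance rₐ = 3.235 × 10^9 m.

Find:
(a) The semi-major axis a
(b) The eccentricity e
rₚ = 3.524 × 10^8 m
rₐ = 3.235 × 10^9 m
(a) a = (rₚ + rₐ)/2 = 1.7937 × 10^9 m ≈ 1.794 × 10^9 m
(b) e = (rₐ − rₚ)/(rₐ + rₚ) = (2.8826 × 10^9) / (3.5874 × 10^9) = 0.803535

Final answer:
(a) a = 1.794 × 10^9 m
(b) e = 0.8035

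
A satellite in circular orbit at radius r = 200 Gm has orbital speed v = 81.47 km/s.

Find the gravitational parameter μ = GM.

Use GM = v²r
r = 200 Gm = 2 × 10^11 m
v = 81.47 km/s = 81470 m/s
v² = 6.63736 × 10^9 m²/s²
GM = v²r = 6.63736 × 10^9 × 2 × 10^11 = 1.32747 × 10^21 m³/s²
GM ≈ 1.327 × 10^21 m³/s²

Final answer: GM = 1.327 × 10^21 m³/s²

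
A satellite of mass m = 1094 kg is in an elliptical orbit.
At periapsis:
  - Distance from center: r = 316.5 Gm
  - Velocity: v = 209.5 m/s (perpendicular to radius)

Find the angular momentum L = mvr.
r = 316.5 Gm = 3.165 × 10^11 m
v = 209.5 m/s
vr = 209.5 × 3.165 × 10^11 = 6.63068 × 10^13 m²/s
L = m × vr = 1094 × 6.63068 × 10^13 = 7.25396 × 10^16 kg·m²/s ≈ 7.254 × 10^16 kg·m²/s

Final answer: L = 7.254 × 10^16 kg·m²/s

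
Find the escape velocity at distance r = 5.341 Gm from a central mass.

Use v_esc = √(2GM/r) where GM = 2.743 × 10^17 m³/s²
r = 5.341 Gm = 5.341 × 10^9 m
GM = 2.743 × 10^17 m³/s²
2GM/r = 2 × (2.743 × 10^17) / (5.341 × 10^9) = 1.02715 × 10^8 m²/s²
v_esc = √(2GM/r) = 10134.8 m/s ≈ 10.13 km/s

Final answer: 10.13 km/s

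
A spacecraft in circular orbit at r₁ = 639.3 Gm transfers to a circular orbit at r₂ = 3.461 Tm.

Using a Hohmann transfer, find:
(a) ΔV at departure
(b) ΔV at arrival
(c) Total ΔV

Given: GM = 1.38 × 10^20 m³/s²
r₁ = 639.3 Gm = 6.393 × 10^11 m
r₂ = 3.461 Tm = 3.461 × 10^12 m
GM = 1.38 × 10^20 m³/s²
Transfer ellipse: a_t = (r₁ + r₂)/2 = 2.05015 × 10^12 m
Circular speed at r₁: v₁ = √(GM/r₁) = 14692.2 m/s
Transfer speed at r₁ (periapsis): v₁ₜ = √(GM(2/r₁ − 1/a_t)) = 19089.5 m/s
(a) ΔV₁ = v₁ₜ − v₁ = 4397.32 m/s ≈ 4.397 km/s
Circular speed at r₂: v₂ = √(GM/r₂) = 6314.5 m/s
Transfer speed at r₂ (apoapsis): v₂ₜ = √(GM(2/r₂ − 1/a_t)) = 3526.13 m/s
(b) ΔV₂ = v₂ − v₂ₜ = 2788.37 m/s ≈ 2.788 km/s
(c) ΔV_total = ΔV₁ + ΔV₂ = 7185.68 m/s ≈ 7.186 km/s

Final answer:
(a) ΔV₁ = 4.397 km/s
(b) ΔV₂ = 2.788 km/s
(c) ΔV_total = 7.186 km/s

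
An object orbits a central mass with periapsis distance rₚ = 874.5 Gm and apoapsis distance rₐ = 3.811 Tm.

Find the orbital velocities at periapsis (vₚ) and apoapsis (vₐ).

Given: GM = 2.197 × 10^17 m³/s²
rₚ = 874.5 Gm = 8.745 × 10^11 m
rₐ = 3.811 Tm = 3.811 × 10^12 m
GM = 2.197 × 10^17 m³/s²
a = (rₚ + rₐ)/2 = 2.34275 × 10^12 m
Vis-viva: v² = GM (2/r − 1/a)
vₚ² = 2.197 × 10^17 × (2.28702 × 10^-12 − 4.26849 × 10^-13) = 408680 m²/s²
vₚ = 639.281 m/s ≈ 639.3 m/s
vₐ² = 2.197 × 10^17 × (5.24797 × 10^-13 − 4.26849 × 10^-13) = 21519.1 m²/s²
vₐ = 146.694 m/s ≈ 146.7 m/s

Final answer: vₚ = 639.3 m/s, vₐ = 146.7 m/s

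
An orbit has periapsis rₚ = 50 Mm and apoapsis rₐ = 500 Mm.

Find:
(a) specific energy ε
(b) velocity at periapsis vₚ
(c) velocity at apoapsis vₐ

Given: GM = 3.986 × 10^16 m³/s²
rₚ = 50 Mm = 5 × 10^7 m
rₐ = 500 Mm = 5 × 10^8 m
GM = 3.986 × 10^16 m³/s²
a = (rₚ + rₐ)/2 = 2.75 × 10^8 m
e = (rₐ − rₚ)/(rₐ + rₚ) = (4.5 × 10^8) / (5.5 × 10^8) = 0.818182
(a) 2a = 5.5 × 10^8 m;  ε = −GM/(2a) = -7.24727 × 10^7 J/kg ≈ -72.47 MJ/kg
(b) vₚ² = GM (2/rₚ − 1/a) = 3.986 × 10^16 × (4 × 10^-8 − 3.63636 × 10^-9) = 1.44945 × 10^9 m²/s²;  vₚ = 38071.7 m/s ≈ 38.07 km/s
(c) vₐ² = GM (2/rₐ − 1/a) = 3.986 × 10^16 × (4 × 10^-9 − 3.63636 × 10^-9) = 1.44945 × 10^7 m²/s²;  vₐ = 3807.17 m/s ≈ 3.807 km/s

Final answer:
(a) specific energy ε = -72.47 MJ/kg
(b) velocity at periapsis vₚ = 38.07 km/s
(c) velocity at apoapsis vₐ = 3.807 km/s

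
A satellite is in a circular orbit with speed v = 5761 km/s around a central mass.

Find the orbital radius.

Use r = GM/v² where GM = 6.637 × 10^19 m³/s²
v = 5761 km/s = 5.761 × 10^6 m/s
GM = 6.637 × 10^19 m³/s²
v² = 3.31891 × 10^13 m²/s²
r = GM/v² = (6.637 × 10^19) / (3.31891 × 10^13) = 1.99975 × 10^6 m ≈ 2 Mm

Final answer: 2 Mm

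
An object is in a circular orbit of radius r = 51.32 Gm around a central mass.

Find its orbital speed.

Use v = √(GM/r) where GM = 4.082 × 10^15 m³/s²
r = 51.32 Gm = 5.132 × 10^10 m
GM = 4.082 × 10^15 m³/s²
GM/r = (4.082 × 10^15) / (5.132 × 10^10) = 79540.1 m²/s²
v = √(GM/r) = 282.029 m/s ≈ 282 m/s

Final answer: 282 m/s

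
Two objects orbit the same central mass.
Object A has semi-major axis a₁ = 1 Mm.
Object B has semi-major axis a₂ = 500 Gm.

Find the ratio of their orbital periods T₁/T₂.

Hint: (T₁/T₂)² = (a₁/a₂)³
a₁ = 1 Mm = 1 × 10^6 m
a₂ = 500 Gm = 5 × 10^11 m
a₁/a₂ = 2 × 10^-6
T₁/T₂ = (a₁/a₂)^(3/2) = (2 × 10^-6)^1.5 = 2.82843 × 10^-9

Final answer: T₁/T₂ = 2.828 × 10^-9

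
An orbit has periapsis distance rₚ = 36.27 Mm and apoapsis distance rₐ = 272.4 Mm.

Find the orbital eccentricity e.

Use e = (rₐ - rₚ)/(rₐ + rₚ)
rₚ = 36.27 Mm = 3.627 × 10^7 m
rₐ = 272.4 Mm = 2.724 × 10^8 m
rₐ − rₚ = 2.3613 × 10^8 m
rₐ + rₚ = 3.0867 × 10^8 m
e = (rₐ − rₚ)/(rₐ + rₚ) = 0.764992

Final answer: e = 0.765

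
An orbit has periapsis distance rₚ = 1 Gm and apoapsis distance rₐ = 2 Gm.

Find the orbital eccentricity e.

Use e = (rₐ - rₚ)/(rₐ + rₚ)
rₚ = 1 Gm = 1 × 10^9 m
rₐ = 2 Gm = 2 × 10^9 m
rₐ − rₚ = 1 × 10^9 m
rₐ + rₚ = 3 × 10^9 m
e = (rₐ − rₚ)/(rₐ + rₚ) = 0.333333

Final answer: e = 0.3333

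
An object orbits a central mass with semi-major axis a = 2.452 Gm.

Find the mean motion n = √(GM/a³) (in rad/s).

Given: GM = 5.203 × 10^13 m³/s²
a = 2.452 Gm = 2.452 × 10^9 m
GM = 5.203 × 10^13 m³/s²
a³ = 1.47422 × 10^28 m³
GM/a³ = (5.203 × 10^13) / (1.47422 × 10^28) = 3.52933 × 10^-15 s⁻²
n = √(GM/a³) = 5.94082 × 10^-8 rad/s ≈ 5.941 × 10^-8 rad/s

Final answer: n = 5.941 × 10^-8 rad/s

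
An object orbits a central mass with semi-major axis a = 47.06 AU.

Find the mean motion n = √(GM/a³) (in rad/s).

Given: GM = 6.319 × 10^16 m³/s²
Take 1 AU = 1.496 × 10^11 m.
a = 47.06 AU = 7.04018 × 10^12 m
GM = 6.319 × 10^16 m³/s²
a³ = 3.4894 × 10^38 m³
GM/a³ = (6.319 × 10^16) / (3.4894 × 10^38) = 1.81091 × 10^-22 s⁻²
n = √(GM/a³) = 1.3457 × 10^-11 rad/s ≈ 1.346 × 10^-11 rad/s

Final answer: n = 1.346 × 10^-11 rad/s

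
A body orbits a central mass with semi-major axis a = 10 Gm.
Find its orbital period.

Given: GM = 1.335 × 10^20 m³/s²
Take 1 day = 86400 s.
a = 10 Gm = 1 × 10^10 m
GM = 1.335 × 10^20 m³/s²
a³ = 1 × 10^30 m³
T = 2π √(a³/GM) = 2π √((1 × 10^30) / (1.335 × 10^20)) = 2π × 86548.5 s
T = 543800 s ≈ 6.294 days

Final answer: 6.294 days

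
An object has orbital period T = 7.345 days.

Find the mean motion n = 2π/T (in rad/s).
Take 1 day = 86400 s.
T = 7.345 days = 634608 s
n = 2π / 634608 s = 9.90089 × 10^-6 rad/s ≈ 9.901 × 10^-6 rad/s

Final answer: n = 9.901 × 10^-6 rad/s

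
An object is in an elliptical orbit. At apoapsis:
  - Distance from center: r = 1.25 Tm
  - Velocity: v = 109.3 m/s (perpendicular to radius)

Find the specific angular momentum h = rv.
r = 1.25 Tm = 1.25 × 10^12 m
v = 109.3 m/s
h = rv = 1.25 × 10^12 × 109.3 = 1.36625 × 10^14 m²/s ≈ 1.366 × 10^14 m²/s

Final answer: h = 1.366 × 10^14 m²/s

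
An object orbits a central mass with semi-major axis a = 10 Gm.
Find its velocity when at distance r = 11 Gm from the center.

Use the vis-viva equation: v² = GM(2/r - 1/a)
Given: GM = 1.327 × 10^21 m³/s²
a = 10 Gm = 1 × 10^10 m
r = 11 Gm = 1.1 × 10^10 m
GM = 1.327 × 10^21 m³/s²
2/r − 1/a = 1.81818 × 10^-10 − 1 × 10^-10 = 8.18182 × 10^-11 m⁻¹
v² = GM (2/r − 1/a) = 1.08573 × 10^11 m²/s²
v = 329504 m/s ≈ 329.5 km/s

Final answer: 329.5 km/s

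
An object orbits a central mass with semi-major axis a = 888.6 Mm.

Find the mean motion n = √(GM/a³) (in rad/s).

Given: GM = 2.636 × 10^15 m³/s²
a = 888.6 Mm = 8.886 × 10^8 m
GM = 2.636 × 10^15 m³/s²
a³ = 7.01647 × 10^26 m³
GM/a³ = (2.636 × 10^15) / (7.01647 × 10^26) = 3.75687 × 10^-12 s⁻²
n = √(GM/a³) = 1.93827 × 10^-6 rad/s ≈ 1.938 × 10^-6 rad/s

Final answer: n = 1.938 × 10^-6 rad/s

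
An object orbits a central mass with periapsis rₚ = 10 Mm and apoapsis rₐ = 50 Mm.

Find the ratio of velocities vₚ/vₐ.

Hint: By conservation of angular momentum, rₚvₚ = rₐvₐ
rₚ = 10 Mm = 1 × 10^7 m
rₐ = 50 Mm = 5 × 10^7 m
rₚvₚ = rₐvₐ  ⇒  vₚ/vₐ = rₐ/rₚ
vₚ/vₐ = (5 × 10^7) / (1 × 10^7) = 5

Final answer: vₚ/vₐ = 5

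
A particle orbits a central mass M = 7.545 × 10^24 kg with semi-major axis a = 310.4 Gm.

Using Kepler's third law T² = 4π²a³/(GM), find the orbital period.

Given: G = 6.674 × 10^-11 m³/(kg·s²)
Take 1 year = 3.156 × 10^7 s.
M = 7.545 × 10^24 kg
GM = G × M = 6.674 × 10^-11 × 7.545 × 10^24 = 5.03553 × 10^14 m³/s²
a = 310.4 Gm = 3.104 × 10^11 m
a³ = 2.99065 × 10^34 m³
T = 2π √(a³/GM) = 2π √((2.99065 × 10^34) / (5.03553 × 10^14)) = 2π × 7.70655 × 10^9 s
T = 4.84217 × 10^10 s ≈ 1534 years

Final answer: 1534 years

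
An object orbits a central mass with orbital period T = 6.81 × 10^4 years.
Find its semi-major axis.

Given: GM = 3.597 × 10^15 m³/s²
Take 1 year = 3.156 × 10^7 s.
T = 6.81 × 10^4 years = 2.14924 × 10^12 s
GM = 3.597 × 10^15 m³/s²
Kepler's third law: a³ = GM T² / (4π²)
T² = 4.61922 × 10^24 s²
a³ = (3.597 × 10^15) × (4.61922 × 10^24) / (4π²) = 4.20871 × 10^38 m³
a = (a³)^(1/3) = 7.49405 × 10^12 m ≈ 7.494 Tm

Final answer: 7.494 Tm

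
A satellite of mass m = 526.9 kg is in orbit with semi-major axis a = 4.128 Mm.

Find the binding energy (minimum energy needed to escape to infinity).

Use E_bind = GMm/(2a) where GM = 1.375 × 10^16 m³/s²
a = 4.128 Mm = 4.128 × 10^6 m
GM = 1.375 × 10^16 m³/s²
m = 526.9 kg
GMm = 1.375 × 10^16 × 526.9 = 7.24488 × 10^18 m³·kg/s²
2a = 8.256 × 10^6 m
E_bind = GMm/(2a) = 8.77528 × 10^11 J ≈ 877.5 GJ

Final answer: 877.5 GJ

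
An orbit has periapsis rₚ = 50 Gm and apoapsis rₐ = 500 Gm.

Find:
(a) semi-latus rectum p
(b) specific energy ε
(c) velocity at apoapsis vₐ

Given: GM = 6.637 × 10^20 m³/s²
rₚ = 50 Gm = 5 × 10^10 m
rₐ = 500 Gm = 5 × 10^11 m
GM = 6.637 × 10^20 m³/s²
a = (rₚ + rₐ)/2 = 2.75 × 10^11 m
e = (rₐ − rₚ)/(rₐ + rₚ) = (4.5 × 10^11) / (5.5 × 10^11) = 0.818182
(a) 1 − e² = 0.330579;  p = a(1 − e²) = 2.75 × 10^11 × 0.330579 = 9.09091 × 10^10 m ≈ 90.91 Gm
(b) 2a = 5.5 × 10^11 m;  ε = −GM/(2a) = -1.20673 × 10^9 J/kg ≈ -1.207 GJ/kg
(c) vₐ² = GM (2/rₐ − 1/a) = 6.637 × 10^20 × (4 × 10^-12 − 3.63636 × 10^-12) = 2.41345 × 10^8 m²/s²;  vₐ = 15535.3 m/s ≈ 15.54 km/s

Final answer:
(a) semi-latus rectum p = 90.91 Gm
(b) specific energy ε = -1.207 GJ/kg
(c) velocity at apoapsis vₐ = 15.54 km/s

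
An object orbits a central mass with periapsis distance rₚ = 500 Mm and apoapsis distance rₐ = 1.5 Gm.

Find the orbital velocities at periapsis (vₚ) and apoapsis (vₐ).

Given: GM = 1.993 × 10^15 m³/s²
rₚ = 500 Mm = 5 × 10^8 m
rₐ = 1.5 Gm = 1.5 × 10^9 m
GM = 1.993 × 10^15 m³/s²
a = (rₚ + rₐ)/2 = 1 × 10^9 m
Vis-viva: v² = GM (2/r − 1/a)
vₚ² = 1.993 × 10^15 × (4 × 10^-9 − 1 × 10^-9) = 5.979 × 10^6 m²/s²
vₚ = 2445.2 m/s ≈ 2.445 km/s
vₐ² = 1.993 × 10^15 × (1.33333 × 10^-9 − 1 × 10^-9) = 664333 m²/s²
vₐ = 815.066 m/s ≈ 815.1 m/s

Final answer: vₚ = 2.445 km/s, vₐ = 815.1 m/s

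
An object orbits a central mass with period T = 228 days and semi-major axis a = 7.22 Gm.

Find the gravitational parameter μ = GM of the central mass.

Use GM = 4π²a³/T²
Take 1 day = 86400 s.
T = 228 days = 1.96992 × 10^7 s
a = 7.22 Gm = 7.22 × 10^9 m
a³ = 3.76367 × 10^29 m³
T² = 3.88058 × 10^14 s²
GM = 4π² × (3.76367 × 10^29) / (3.88058 × 10^14) = 3.8289 × 10^16 m³/s²
GM ≈ 3.829 × 10^16 m³/s²

Final answer: GM = 3.829 × 10^16 m³/s²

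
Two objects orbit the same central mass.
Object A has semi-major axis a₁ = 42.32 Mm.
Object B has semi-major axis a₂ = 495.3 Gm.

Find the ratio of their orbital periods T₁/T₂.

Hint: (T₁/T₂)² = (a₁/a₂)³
a₁ = 42.32 Mm = 4.232 × 10^7 m
a₂ = 495.3 Gm = 4.953 × 10^11 m
a₁/a₂ = 8.54432 × 10^-5
T₁/T₂ = (a₁/a₂)^(3/2) = (8.54432 × 10^-5)^1.5 = 7.89798 × 10^-7

Final answer: T₁/T₂ = 7.898 × 10^-7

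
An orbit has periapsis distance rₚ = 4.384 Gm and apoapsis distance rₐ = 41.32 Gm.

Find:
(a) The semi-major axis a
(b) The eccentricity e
rₚ = 4.384 Gm = 4.384 × 10^9 m
rₐ = 41.32 Gm = 4.132 × 10^10 m
(a) a = (rₚ + rₐ)/2 = 2.2852 × 10^10 m ≈ 22.85 Gm
(b) e = (rₐ − rₚ)/(rₐ + rₚ) = (3.6936 × 10^10) / (4.5704 × 10^10) = 0.808157

Final answer:
(a) a = 22.85 Gm
(b) e = 0.8082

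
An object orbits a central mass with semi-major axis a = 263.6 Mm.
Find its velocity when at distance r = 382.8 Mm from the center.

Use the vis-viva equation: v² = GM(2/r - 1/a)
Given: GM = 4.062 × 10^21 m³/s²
a = 263.6 Mm = 2.636 × 10^8 m
r = 382.8 Mm = 3.828 × 10^8 m
GM = 4.062 × 10^21 m³/s²
2/r − 1/a = 5.22466 × 10^-9 − 3.79363 × 10^-9 = 1.43103 × 10^-9 m⁻¹
v² = GM (2/r − 1/a) = 5.81286 × 10^12 m²/s²
v = 2.41099 × 10^6 m/s ≈ 2411 km/s

Final answer: 2411 km/s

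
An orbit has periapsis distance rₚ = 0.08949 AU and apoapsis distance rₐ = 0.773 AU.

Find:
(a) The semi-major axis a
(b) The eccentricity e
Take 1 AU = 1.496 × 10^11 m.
rₚ = 0.08949 AU = 1.33877 × 10^10 m
rₐ = 0.773 AU = 1.15641 × 10^11 m
(a) a = (rₚ + rₐ)/2 = 6.45143 × 10^10 m ≈ 0.4312 AU
(b) e = (rₐ − rₚ)/(rₐ + rₚ) = (1.02253 × 10^11) / (1.29029 × 10^11) = 0.792485

Final answer:
(a) a = 0.4312 AU
(b) e = 0.7925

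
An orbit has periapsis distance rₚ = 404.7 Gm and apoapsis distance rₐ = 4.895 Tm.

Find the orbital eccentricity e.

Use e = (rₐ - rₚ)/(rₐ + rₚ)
rₚ = 404.7 Gm = 4.047 × 10^11 m
rₐ = 4.895 Tm = 4.895 × 10^12 m
rₐ − rₚ = 4.4903 × 10^12 m
rₐ + rₚ = 5.2997 × 10^12 m
e = (rₐ − rₚ)/(rₐ + rₚ) = 0.847274

Final answer: e = 0.8473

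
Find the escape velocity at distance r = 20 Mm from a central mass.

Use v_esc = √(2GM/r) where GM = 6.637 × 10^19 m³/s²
r = 20 Mm = 2 × 10^7 m
GM = 6.637 × 10^19 m³/s²
2GM/r = 2 × (6.637 × 10^19) / (2 × 10^7) = 6.637 × 10^12 m²/s²
v_esc = √(2GM/r) = 2.57624 × 10^6 m/s ≈ 2576 km/s

Final answer: 2576 km/s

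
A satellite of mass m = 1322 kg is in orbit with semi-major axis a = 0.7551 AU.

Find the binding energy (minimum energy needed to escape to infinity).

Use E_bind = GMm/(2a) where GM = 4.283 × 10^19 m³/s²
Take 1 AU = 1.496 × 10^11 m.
a = 0.7551 AU = 1.12963 × 10^11 m
GM = 4.283 × 10^19 m³/s²
m = 1322 kg
GMm = 4.283 × 10^19 × 1322 = 5.66213 × 10^22 m³·kg/s²
2a = 2.25926 × 10^11 m
E_bind = GMm/(2a) = 2.50619 × 10^11 J ≈ 250.6 GJ

Final answer: 250.6 GJ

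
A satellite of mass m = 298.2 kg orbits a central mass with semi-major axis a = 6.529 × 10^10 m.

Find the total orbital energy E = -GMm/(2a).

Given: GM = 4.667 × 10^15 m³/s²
a = 6.529 × 10^10 m
GM = 4.667 × 10^15 m³/s²
2a = 1.3058 × 10^11 m
GMm = 4.667 × 10^15 × 298.2 = 1.3917 × 10^18 m³·kg/s²
E = −GMm/(2a) = -1.06578 × 10^7 J ≈ -10.66 MJ

Final answer: -10.66 MJ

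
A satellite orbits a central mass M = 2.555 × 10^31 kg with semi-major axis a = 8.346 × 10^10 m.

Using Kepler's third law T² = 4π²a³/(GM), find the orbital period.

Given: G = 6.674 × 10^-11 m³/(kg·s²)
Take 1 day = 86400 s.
M = 2.555 × 10^31 kg
GM = G × M = 6.674 × 10^-11 × 2.555 × 10^31 = 1.70521 × 10^21 m³/s²
a = 8.346 × 10^10 m
a³ = 5.81347 × 10^32 m³
T = 2π √(a³/GM) = 2π √((5.81347 × 10^32) / (1.70521 × 10^21)) = 2π × 583887 s
T = 3.66867 × 10^6 s ≈ 42.46 days

Final answer: 42.46 days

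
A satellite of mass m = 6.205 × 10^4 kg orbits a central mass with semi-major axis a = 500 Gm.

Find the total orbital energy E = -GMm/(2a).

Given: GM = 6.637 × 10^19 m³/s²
a = 500 Gm = 5 × 10^11 m
GM = 6.637 × 10^19 m³/s²
2a = 1 × 10^12 m
GMm = 6.637 × 10^19 × 62050 = 4.11826 × 10^24 m³·kg/s²
E = −GMm/(2a) = -4.11826 × 10^12 J ≈ -4.118 TJ

Final answer: -4.118 TJ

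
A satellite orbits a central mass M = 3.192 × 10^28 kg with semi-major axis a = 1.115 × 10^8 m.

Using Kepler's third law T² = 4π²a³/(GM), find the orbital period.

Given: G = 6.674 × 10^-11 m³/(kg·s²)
M = 3.192 × 10^28 kg
GM = G × M = 6.674 × 10^-11 × 3.192 × 10^28 = 2.13034 × 10^18 m³/s²
a = 1.115 × 10^8 m
a³ = 1.3862 × 10^24 m³
T = 2π √(a³/GM) = 2π √((1.3862 × 10^24) / (2.13034 × 10^18)) = 2π × 806.655 s
T = 5068.36 s ≈ 1.408 hours

Final answer: 1.408 hours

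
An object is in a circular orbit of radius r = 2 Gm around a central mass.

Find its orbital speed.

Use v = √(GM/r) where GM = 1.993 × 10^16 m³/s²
r = 2 Gm = 2 × 10^9 m
GM = 1.993 × 10^16 m³/s²
GM/r = (1.993 × 10^16) / (2 × 10^9) = 9.965 × 10^6 m²/s²
v = √(GM/r) = 3156.74 m/s ≈ 3.157 km/s

Final answer: 3.157 km/s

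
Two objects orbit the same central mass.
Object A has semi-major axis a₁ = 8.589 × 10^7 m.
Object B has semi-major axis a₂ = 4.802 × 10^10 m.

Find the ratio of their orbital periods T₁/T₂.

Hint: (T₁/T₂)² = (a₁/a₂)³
a₁ = 8.589 × 10^7 m
a₂ = 4.802 × 10^10 m
a₁/a₂ = 0.00178863
T₁/T₂ = (a₁/a₂)^(3/2) = (0.00178863)^1.5 = 7.56451 × 10^-5

Final answer: T₁/T₂ = 7.565 × 10^-5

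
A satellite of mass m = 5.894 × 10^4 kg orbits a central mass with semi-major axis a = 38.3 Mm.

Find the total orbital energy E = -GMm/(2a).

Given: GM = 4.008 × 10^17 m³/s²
a = 38.3 Mm = 3.83 × 10^7 m
GM = 4.008 × 10^17 m³/s²
2a = 7.66 × 10^7 m
GMm = 4.008 × 10^17 × 58940 = 2.36232 × 10^22 m³·kg/s²
E = −GMm/(2a) = -3.08396 × 10^14 J ≈ -308.4 TJ

Final answer: -308.4 TJ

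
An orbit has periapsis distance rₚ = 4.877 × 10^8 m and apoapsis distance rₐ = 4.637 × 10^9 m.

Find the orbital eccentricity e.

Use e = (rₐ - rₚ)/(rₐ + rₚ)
rₚ = 4.877 × 10^8 m
rₐ = 4.637 × 10^9 m
rₐ − rₚ = 4.1493 × 10^9 m
rₐ + rₚ = 5.1247 × 10^9 m
e = (rₐ − rₚ)/(rₐ + rₚ) = 0.809667

Final answer: e = 0.8097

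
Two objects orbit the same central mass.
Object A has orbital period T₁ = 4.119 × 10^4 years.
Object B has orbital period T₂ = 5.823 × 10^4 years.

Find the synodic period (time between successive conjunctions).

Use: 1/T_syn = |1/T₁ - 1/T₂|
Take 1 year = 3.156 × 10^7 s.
T₁ = 4.119 × 10^4 years = 1.29996 × 10^12 s
T₂ = 5.823 × 10^4 years = 1.83774 × 10^12 s
1/T₁ = 7.69257 × 10^-13 s⁻¹
1/T₂ = 5.44147 × 10^-13 s⁻¹
|1/T₁ − 1/T₂| = 2.2511 × 10^-13 s⁻¹
T_syn = 1 / |1/T₁ − 1/T₂| = 4.44228 × 10^12 s ≈ 1.408 × 10^5 years

Final answer: T_syn = 1.408 × 10^5 years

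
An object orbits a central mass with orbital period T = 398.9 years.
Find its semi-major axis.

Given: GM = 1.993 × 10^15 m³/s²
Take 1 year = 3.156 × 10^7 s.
T = 398.9 years = 1.25893 × 10^10 s
GM = 1.993 × 10^15 m³/s²
Kepler's third law: a³ = GM T² / (4π²)
T² = 1.5849 × 10^20 s²
a³ = (1.993 × 10^15) × (1.5849 × 10^20) / (4π²) = 8.0011 × 10^33 m³
a = (a³)^(1/3) = 2.00009 × 10^11 m ≈ 200 Gm

Final answer: 200 Gm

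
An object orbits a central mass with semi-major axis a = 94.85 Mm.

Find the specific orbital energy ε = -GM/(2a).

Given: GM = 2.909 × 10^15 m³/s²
a = 94.85 Mm = 9.485 × 10^7 m
GM = 2.909 × 10^15 m³/s²
2a = 1.897 × 10^8 m
ε = −GM/(2a) = -1.53347 × 10^7 J/kg ≈ -15.33 MJ/kg

Final answer: -15.33 MJ/kg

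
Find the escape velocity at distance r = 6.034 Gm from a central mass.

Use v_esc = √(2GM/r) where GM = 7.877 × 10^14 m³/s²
r = 6.034 Gm = 6.034 × 10^9 m
GM = 7.877 × 10^14 m³/s²
2GM/r = 2 × (7.877 × 10^14) / (6.034 × 10^9) = 261087 m²/s²
v_esc = √(2GM/r) = 510.967 m/s ≈ 511 m/s

Final answer: 511 m/s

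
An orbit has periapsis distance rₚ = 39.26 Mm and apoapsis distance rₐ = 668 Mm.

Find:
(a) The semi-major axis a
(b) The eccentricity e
rₚ = 39.26 Mm = 3.926 × 10^7 m
rₐ = 668 Mm = 6.68 × 10^8 m
(a) a = (rₚ + rₐ)/2 = 3.5363 × 10^8 m ≈ 353.6 Mm
(b) e = (rₐ − rₚ)/(rₐ + rₚ) = (6.2874 × 10^8) / (7.0726 × 10^8) = 0.88898

Final answer:
(a) a = 353.6 Mm
(b) e = 0.889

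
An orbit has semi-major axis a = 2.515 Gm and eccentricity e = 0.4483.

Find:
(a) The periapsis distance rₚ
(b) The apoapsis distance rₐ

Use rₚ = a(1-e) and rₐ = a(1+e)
a = 2.515 Gm = 2.515 × 10^9 m
e = 0.4483:  1 − e = 0.5517,  1 + e = 1.4483
(a) rₚ = a(1 − e) = 2.515 × 10^9 m × 0.5517 = 1.38753 × 10^9 m ≈ 1.388 Gm
(b) rₐ = a(1 + e) = 2.515 × 10^9 m × 1.4483 = 3.64247 × 10^9 m ≈ 3.642 Gm

Final answer:
(a) rₚ = 1.388 Gm
(b) rₐ = 3.642 Gm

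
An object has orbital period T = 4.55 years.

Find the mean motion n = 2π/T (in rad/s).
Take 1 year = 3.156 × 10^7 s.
T = 4.55 years = 1.43598 × 10^8 s
n = 2π / (1.43598 × 10^8 s) = 4.37554 × 10^-8 rad/s ≈ 4.376 × 10^-8 rad/s

Final answer: n = 4.376 × 10^-8 rad/s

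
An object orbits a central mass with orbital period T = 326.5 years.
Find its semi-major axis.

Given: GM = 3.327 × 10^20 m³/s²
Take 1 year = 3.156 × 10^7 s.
T = 326.5 years = 1.03043 × 10^10 s
GM = 3.327 × 10^20 m³/s²
Kepler's third law: a³ = GM T² / (4π²)
T² = 1.06179 × 10^20 s²
a³ = (3.327 × 10^20) × (1.06179 × 10^20) / (4π²) = 8.94815 × 10^38 m³
a = (a³)^(1/3) = 9.63632 × 10^12 m ≈ 9.636 × 10^12 m

Final answer: 9.636 × 10^12 m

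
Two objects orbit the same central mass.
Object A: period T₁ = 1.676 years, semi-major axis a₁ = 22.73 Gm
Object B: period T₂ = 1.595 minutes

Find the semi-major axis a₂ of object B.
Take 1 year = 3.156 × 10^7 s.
T₁ = 1.676 years = 5.28946 × 10^7 s
T₂ = 1.595 minutes = 95.7 s
a₁ = 22.73 Gm = 2.273 × 10^10 m
Kepler's third law: (T₂/T₁)² = (a₂/a₁)³  ⇒  a₂ = a₁ (T₂/T₁)^(2/3)
T₂/T₁ = 1.80926 × 10^-6
(T₂/T₁)^(2/3) = 0.00014848
a₂ = 2.273 × 10^10 m × 0.00014848 = 3.37495 × 10^6 m ≈ 3.375 Mm

Final answer: a₂ = 3.375 Mm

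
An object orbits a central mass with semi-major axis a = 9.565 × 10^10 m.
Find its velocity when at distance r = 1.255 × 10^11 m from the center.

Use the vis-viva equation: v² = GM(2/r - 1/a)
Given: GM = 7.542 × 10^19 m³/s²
a = 9.565 × 10^10 m
r = 1.255 × 10^11 m
GM = 7.542 × 10^19 m³/s²
2/r − 1/a = 1.59363 × 10^-11 − 1.04548 × 10^-11 = 5.48147 × 10^-12 m⁻¹
v² = GM (2/r − 1/a) = 4.13413 × 10^8 m²/s²
v = 20332.6 m/s ≈ 20.33 km/s

Final answer: 20.33 km/s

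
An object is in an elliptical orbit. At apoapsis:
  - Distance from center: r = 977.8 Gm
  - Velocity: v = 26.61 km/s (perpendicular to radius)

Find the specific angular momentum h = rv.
r = 977.8 Gm = 9.778 × 10^11 m
v = 26.61 km/s = 26610 m/s
h = rv = 9.778 × 10^11 × 26610 = 2.60193 × 10^16 m²/s ≈ 2.602 × 10^16 m²/s

Final answer: h = 2.602 × 10^16 m²/s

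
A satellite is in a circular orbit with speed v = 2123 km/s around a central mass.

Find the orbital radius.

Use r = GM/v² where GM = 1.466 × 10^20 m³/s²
v = 2123 km/s = 2.123 × 10^6 m/s
GM = 1.466 × 10^20 m³/s²
v² = 4.50713 × 10^12 m²/s²
r = GM/v² = (1.466 × 10^20) / (4.50713 × 10^12) = 3.25262 × 10^7 m ≈ 32.53 Mm

Final answer: 32.53 Mm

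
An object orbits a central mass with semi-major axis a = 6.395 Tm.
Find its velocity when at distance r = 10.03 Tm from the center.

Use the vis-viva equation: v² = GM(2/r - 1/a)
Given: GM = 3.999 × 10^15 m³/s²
a = 6.395 Tm = 6.395 × 10^12 m
r = 10.03 Tm = 1.003 × 10^13 m
GM = 3.999 × 10^15 m³/s²
2/r − 1/a = 1.99402 × 10^-13 − 1.56372 × 10^-13 = 4.30296 × 10^-14 m⁻¹
v² = GM (2/r − 1/a) = 172.075 m²/s²
v = 13.1178 m/s ≈ 13.12 m/s

Final answer: 13.12 m/s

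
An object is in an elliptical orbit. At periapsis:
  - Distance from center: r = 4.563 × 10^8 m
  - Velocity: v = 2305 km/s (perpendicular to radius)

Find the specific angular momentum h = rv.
r = 4.563 × 10^8 m
v = 2305 km/s = 2.305 × 10^6 m/s
h = rv = 4.563 × 10^8 × 2.305 × 10^6 = 1.05177 × 10^15 m²/s ≈ 1.052 × 10^15 m²/s

Final answer: h = 1.052 × 10^15 m²/s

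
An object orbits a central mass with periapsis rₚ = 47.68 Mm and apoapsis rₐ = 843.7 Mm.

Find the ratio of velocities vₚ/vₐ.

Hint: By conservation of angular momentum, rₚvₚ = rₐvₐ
rₚ = 47.68 Mm = 4.768 × 10^7 m
rₐ = 843.7 Mm = 8.437 × 10^8 m
rₚvₚ = rₐvₐ  ⇒  vₚ/vₐ = rₐ/rₚ
vₚ/vₐ = (8.437 × 10^8) / (4.768 × 10^7) = 17.6951

Final answer: vₚ/vₐ = 17.7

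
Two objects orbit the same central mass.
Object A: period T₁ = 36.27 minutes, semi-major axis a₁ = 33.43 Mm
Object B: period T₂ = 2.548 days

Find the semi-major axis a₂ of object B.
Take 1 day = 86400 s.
T₁ = 36.27 minutes = 2176.2 s
T₂ = 2.548 days = 220147 s
a₁ = 33.43 Mm = 3.343 × 10^7 m
Kepler's third law: (T₂/T₁)² = (a₂/a₁)³  ⇒  a₂ = a₁ (T₂/T₁)^(2/3)
T₂/T₁ = 101.161
(T₂/T₁)^(2/3) = 21.7108
a₂ = 3.343 × 10^7 m × 21.7108 = 7.25793 × 10^8 m ≈ 725.8 Mm

Final answer: a₂ = 725.8 Mm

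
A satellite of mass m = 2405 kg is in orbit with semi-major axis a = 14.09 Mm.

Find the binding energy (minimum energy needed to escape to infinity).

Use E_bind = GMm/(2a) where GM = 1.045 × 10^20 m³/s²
a = 14.09 Mm = 1.409 × 10^7 m
GM = 1.045 × 10^20 m³/s²
m = 2405 kg
GMm = 1.045 × 10^20 × 2405 = 2.51322 × 10^23 m³·kg/s²
2a = 2.818 × 10^7 m
E_bind = GMm/(2a) = 8.91847 × 10^15 J ≈ 8.918 PJ

Final answer: 8.918 PJ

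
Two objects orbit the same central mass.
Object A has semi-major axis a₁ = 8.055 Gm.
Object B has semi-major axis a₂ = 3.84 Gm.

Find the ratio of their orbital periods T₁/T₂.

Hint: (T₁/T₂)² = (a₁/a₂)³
a₁ = 8.055 Gm = 8.055 × 10^9 m
a₂ = 3.84 Gm = 3.84 × 10^9 m
a₁/a₂ = 2.09766
T₁/T₂ = (a₁/a₂)^(3/2) = (2.09766)^1.5 = 3.0381

Final answer: T₁/T₂ = 3.038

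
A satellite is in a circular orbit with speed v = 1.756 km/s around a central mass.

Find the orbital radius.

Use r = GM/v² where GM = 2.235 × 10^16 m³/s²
v = 1.756 km/s = 1756 m/s
GM = 2.235 × 10^16 m³/s²
v² = 3.08354 × 10^6 m²/s²
r = GM/v² = (2.235 × 10^16) / (3.08354 × 10^6) = 7.24817 × 10^9 m ≈ 7.248 × 10^9 m

Final answer: 7.248 × 10^9 m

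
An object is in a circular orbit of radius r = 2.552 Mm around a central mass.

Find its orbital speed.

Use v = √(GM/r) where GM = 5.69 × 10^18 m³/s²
r = 2.552 Mm = 2.552 × 10^6 m
GM = 5.69 × 10^18 m³/s²
GM/r = (5.69 × 10^18) / (2.552 × 10^6) = 2.22962 × 10^12 m²/s²
v = √(GM/r) = 1.49319 × 10^6 m/s ≈ 1493 km/s

Final answer: 1493 km/s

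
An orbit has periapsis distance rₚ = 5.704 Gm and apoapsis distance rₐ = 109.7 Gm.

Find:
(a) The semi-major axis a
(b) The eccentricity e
rₚ = 5.704 Gm = 5.704 × 10^9 m
rₐ = 109.7 Gm = 1.097 × 10^11 m
(a) a = (rₚ + rₐ)/2 = 5.7702 × 10^10 m ≈ 57.7 Gm
(b) e = (rₐ − rₚ)/(rₐ + rₚ) = (1.03996 × 10^11) / (1.15404 × 10^11) = 0.901147

Final answer:
(a) a = 57.7 Gm
(b) e = 0.9011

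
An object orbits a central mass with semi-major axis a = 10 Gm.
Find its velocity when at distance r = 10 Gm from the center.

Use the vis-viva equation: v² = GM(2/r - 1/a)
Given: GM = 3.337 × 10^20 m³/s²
a = 10 Gm = 1 × 10^10 m
r = 10 Gm = 1 × 10^10 m
GM = 3.337 × 10^20 m³/s²
2/r − 1/a = 2 × 10^-10 − 1 × 10^-10 = 1 × 10^-10 m⁻¹
v² = GM (2/r − 1/a) = 3.337 × 10^10 m²/s²
v = 182675 m/s ≈ 182.7 km/s

Final answer: 182.7 km/s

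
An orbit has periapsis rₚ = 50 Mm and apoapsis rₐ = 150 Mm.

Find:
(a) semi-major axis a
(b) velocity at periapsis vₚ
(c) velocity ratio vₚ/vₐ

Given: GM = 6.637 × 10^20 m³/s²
rₚ = 50 Mm = 5 × 10^7 m
rₐ = 150 Mm = 1.5 × 10^8 m
GM = 6.637 × 10^20 m³/s²
a = (rₚ + rₐ)/2 = 1 × 10^8 m
e = (rₐ − rₚ)/(rₐ + rₚ) = (1 × 10^8) / (2 × 10^8) = 0.5
(a) a = 1 × 10^8 m ≈ 100 Mm
(b) vₚ² = GM (2/rₚ − 1/a) = 6.637 × 10^20 × (4 × 10^-8 − 1 × 10^-8) = 1.9911 × 10^13 m²/s²;  vₚ = 4.46217 × 10^6 m/s ≈ 4462 km/s
(c) vₚ/vₐ = rₐ/rₚ (angular momentum) = (1.5 × 10^8) / (5 × 10^7) = 3 ≈ 3

Final answer:
(a) semi-major axis a = 100 Mm
(b) velocity at periapsis vₚ = 4462 km/s
(c) velocity ratio vₚ/vₐ = 3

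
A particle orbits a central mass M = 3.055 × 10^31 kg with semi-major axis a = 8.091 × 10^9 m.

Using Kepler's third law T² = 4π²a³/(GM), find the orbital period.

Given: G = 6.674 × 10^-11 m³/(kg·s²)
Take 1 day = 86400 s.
M = 3.055 × 10^31 kg
GM = G × M = 6.674 × 10^-11 × 3.055 × 10^31 = 2.03891 × 10^21 m³/s²
a = 8.091 × 10^9 m
a³ = 5.29671 × 10^29 m³
T = 2π √(a³/GM) = 2π √((5.29671 × 10^29) / (2.03891 × 10^21)) = 2π × 16117.8 s
T = 101271 s ≈ 1.172 days

Final answer: 1.172 days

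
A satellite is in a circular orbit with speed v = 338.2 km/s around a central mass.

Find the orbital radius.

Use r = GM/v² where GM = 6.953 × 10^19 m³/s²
v = 338.2 km/s = 338200 m/s
GM = 6.953 × 10^19 m³/s²
v² = 1.14379 × 10^11 m²/s²
r = GM/v² = (6.953 × 10^19) / (1.14379 × 10^11) = 6.0789 × 10^8 m ≈ 6.079 × 10^8 m

Final answer: 6.079 × 10^8 m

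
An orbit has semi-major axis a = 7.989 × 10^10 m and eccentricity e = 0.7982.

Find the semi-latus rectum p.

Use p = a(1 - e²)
a = 7.989 × 10^10 m
e = 0.7982,  e² = 0.637123,  1 − e² = 0.362877
p = a(1 − e²) = 7.989 × 10^10 m × 0.362877 = 2.89902 × 10^10 m ≈ 2.899 × 10^10 m

Final answer: p = 2.899 × 10^10 m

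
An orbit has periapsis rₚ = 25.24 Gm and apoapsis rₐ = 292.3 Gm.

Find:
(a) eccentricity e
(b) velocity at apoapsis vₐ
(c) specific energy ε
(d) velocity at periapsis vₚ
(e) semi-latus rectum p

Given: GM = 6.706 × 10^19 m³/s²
rₚ = 25.24 Gm = 2.524 × 10^10 m
rₐ = 292.3 Gm = 2.923 × 10^11 m
GM = 6.706 × 10^19 m³/s²
a = (rₚ + rₐ)/2 = 1.5877 × 10^11 m
e = (rₐ − rₚ)/(rₐ + rₚ) = (2.6706 × 10^11) / (3.1754 × 10^11) = 0.841028
(a) e = 0.841028 ≈ 0.841
(b) vₐ² = GM (2/rₐ − 1/a) = 6.706 × 10^19 × (6.84229 × 10^-12 − 6.29842 × 10^-12) = 3.64717 × 10^7 m²/s²;  vₐ = 6039.18 m/s ≈ 6.039 km/s
(c) 2a = 3.1754 × 10^11 m;  ε = −GM/(2a) = -2.11186 × 10^8 J/kg ≈ -211.2 MJ/kg
(d) vₚ² = GM (2/rₚ − 1/a) = 6.706 × 10^19 × (7.92393 × 10^-11 − 6.29842 × 10^-12) = 4.89142 × 10^9 m²/s²;  vₚ = 69938.7 m/s ≈ 69.94 km/s
(e) 1 − e² = 0.292672;  p = a(1 − e²) = 1.5877 × 10^11 × 0.292672 = 4.64675 × 10^10 m ≈ 46.47 Gm

Final answer:
(a) eccentricity e = 0.841
(b) velocity at apoapsis vₐ = 6.039 km/s
(c) specific energy ε = -211.2 MJ/kg
(d) velocity at periapsis vₚ = 69.94 km/s
(e) semi-latus rectum p = 46.47 Gm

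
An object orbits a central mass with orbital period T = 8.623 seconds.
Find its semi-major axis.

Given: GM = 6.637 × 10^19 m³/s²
T = 8.623 seconds
GM = 6.637 × 10^19 m³/s²
Kepler's third law: a³ = GM T² / (4π²)
T² = 74.3561 s²
a³ = (6.637 × 10^19) × 74.3561 / (4π²) = 1.25005 × 10^20 m³
a = (a³)^(1/3) = 5.00007 × 10^6 m ≈ 5 Mm

Final answer: 5 Mm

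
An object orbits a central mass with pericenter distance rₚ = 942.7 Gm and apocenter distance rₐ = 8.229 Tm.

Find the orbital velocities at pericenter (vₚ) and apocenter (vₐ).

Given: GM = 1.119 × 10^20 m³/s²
rₚ = 942.7 Gm = 9.427 × 10^11 m
rₐ = 8.229 Tm = 8.229 × 10^12 m
GM = 1.119 × 10^20 m³/s²
a = (rₚ + rₐ)/2 = 4.58585 × 10^12 m
Vis-viva: v² = GM (2/r − 1/a)
vₚ² = 1.119 × 10^20 × (2.12157 × 10^-12 − 2.18062 × 10^-13) = 2.13002 × 10^8 m²/s²
vₚ = 14594.6 m/s ≈ 14.59 km/s
vₐ² = 1.119 × 10^20 × (2.43043 × 10^-13 − 2.18062 × 10^-13) = 2.79535 × 10^6 m²/s²
vₐ = 1671.93 m/s ≈ 1.672 km/s

Final answer: vₚ = 14.59 km/s, vₐ = 1.672 km/s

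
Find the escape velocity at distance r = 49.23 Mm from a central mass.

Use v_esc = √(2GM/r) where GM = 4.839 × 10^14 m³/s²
r = 49.23 Mm = 4.923 × 10^7 m
GM = 4.839 × 10^14 m³/s²
2GM/r = 2 × (4.839 × 10^14) / (4.923 × 10^7) = 1.96587 × 10^7 m²/s²
v_esc = √(2GM/r) = 4433.82 m/s ≈ 4.434 km/s

Final answer: 4.434 km/s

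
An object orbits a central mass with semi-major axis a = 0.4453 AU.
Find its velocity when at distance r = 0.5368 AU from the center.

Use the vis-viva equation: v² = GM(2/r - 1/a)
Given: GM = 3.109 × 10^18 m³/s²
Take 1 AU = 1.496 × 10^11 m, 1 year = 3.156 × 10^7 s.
a = 0.4453 AU = 6.66169 × 10^10 m
r = 0.5368 AU = 8.03053 × 10^10 m
GM = 3.109 × 10^18 m³/s²
2/r − 1/a = 2.4905 × 10^-11 − 1.50112 × 10^-11 = 9.89375 × 10^-12 m⁻¹
v² = GM (2/r − 1/a) = 3.07597 × 10^7 m²/s²
v = 5546.14 m/s ≈ 1.17 AU/year

Final answer: 1.17 AU/year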